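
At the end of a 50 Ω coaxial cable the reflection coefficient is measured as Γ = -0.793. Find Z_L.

Z_L = Z_0·(1 + Γ)/(1 − Γ) = 50·(0.207)/(1.79)

Z_L ≈ 5.77 Ω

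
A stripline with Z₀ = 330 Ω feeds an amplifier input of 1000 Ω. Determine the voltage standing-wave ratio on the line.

Γ = (1000 − 330)/(1000 + 330) = 0.504
VSWR = (1 + 0.504)/(1 − 0.504)

VSWR ≈ 3.03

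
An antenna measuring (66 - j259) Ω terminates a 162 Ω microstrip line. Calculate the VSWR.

VSWR ≈ 9.03

Γ = (Z_L − Z_0)/(Z_L + Z_0) = (-96 − j259)/(228 − j259)
|Γ| = 276/345 = 0.801
VSWR = (1 + |Γ|)/(1 − |Γ|) = 1.8/0.199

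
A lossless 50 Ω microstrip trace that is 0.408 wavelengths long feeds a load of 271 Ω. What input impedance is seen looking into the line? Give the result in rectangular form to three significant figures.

Z_in ≈ 28.6 + j68.5 Ω

βl = 2π × 0.408 = 147°
tan(βl) = tan(147°) = -0.652
Z_in = Z_0·(Z_L + jZ_0·tanβl)/(Z_0 + jZ_L·tanβl)
     = 50·(271 − j32.6)/(50 − j177)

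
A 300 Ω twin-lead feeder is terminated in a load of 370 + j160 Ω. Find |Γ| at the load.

Γ = (Z_L − Z_0)/(Z_L + Z_0) = (70 + j160)/(670 + j160)
|Γ| = 175/689

|Γ| ≈ 0.254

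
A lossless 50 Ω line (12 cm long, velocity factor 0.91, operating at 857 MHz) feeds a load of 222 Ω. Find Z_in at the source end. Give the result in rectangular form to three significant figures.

Z_in ≈ 21.9 + j46.1 Ω

λ = v/f = 0.91·c / 857 MHz = 0.319 m
βl = 2π·l/λ = 2π × 0.377 = 136°
tan(βl) = tan(136°) = -0.979
Z_in = Z_0·(Z_L + jZ_0·tanβl)/(Z_0 + jZ_L·tanβl)
     = 50·(222 − j48.9)/(50 − j217)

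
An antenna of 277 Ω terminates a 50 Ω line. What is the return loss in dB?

Γ = (277 − 50)/(277 + 50) = 0.694
RL = −20·log₁₀|Γ| = −20·log₁₀(0.694)

RL ≈ 3.17 dB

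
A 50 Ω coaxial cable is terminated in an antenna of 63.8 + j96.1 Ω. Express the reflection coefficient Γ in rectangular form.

Γ ≈ 0.487 + j0.433

Γ = (Z_L − Z_0)/(Z_L + Z_0) = (13.8 + j96.1)/(113.8 + j96.1)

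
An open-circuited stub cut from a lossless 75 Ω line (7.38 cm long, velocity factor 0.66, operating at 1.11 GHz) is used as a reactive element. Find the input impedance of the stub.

Z_in ≈ +j125 Ω

λ = v/f = 0.66·c / 1.11 GHz = 0.178 m
βl = 2π·l/λ = 2π × 0.414 = 149°
tan(βl) = -0.602
For an open-circuited stub, Z_in = −jZ_0·cot(βl) = −jZ_0/tan(βl)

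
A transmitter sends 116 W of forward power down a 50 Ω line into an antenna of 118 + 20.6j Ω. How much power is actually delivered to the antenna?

|Γ| = |(68 + j20.6)/(168 + j20.6)| = 0.42
|Γ|² = 0.176
P_refl = |Γ|²·P_inc = 20.4 W, P_del = (1 − |Γ|²)·P_inc = 95.6 W

P_delivered ≈ 95.6 W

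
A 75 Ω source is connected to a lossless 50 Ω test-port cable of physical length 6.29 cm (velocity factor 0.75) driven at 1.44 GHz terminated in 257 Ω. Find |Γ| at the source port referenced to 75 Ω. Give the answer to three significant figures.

|Γ| ≈ 0.66

λ = v/f = 0.75·c / 1.44 GHz = 0.156 m
βl = 2π·l/λ = 2π × 0.403 = 145°
tan(βl) = -0.702
Z_in = Z_0·(Z_L + jZ_0·tanβl)/(Z_0 + jZ_L·tanβl) = 27.4 + j63.6 Ω
Γ_s = (Z_in − Z_s)/(Z_in + Z_s) = (-47.6 + j63.6)/(102 + j63.6), |Γ_s| = 0.66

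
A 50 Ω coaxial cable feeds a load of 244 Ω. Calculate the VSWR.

For a purely resistive load, VSWR = R_L/Z_0 or Z_0/R_L (whichever > 1) = 244/50

VSWR ≈ 4.88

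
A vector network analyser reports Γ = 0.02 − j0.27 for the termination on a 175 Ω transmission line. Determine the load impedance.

Z_L = Z_0·(1 + Γ)/(1 − Γ) = 175·(1.02 − j0.27)/(0.98 + j0.27)

Z_L ≈ 157 − j91.5 Ω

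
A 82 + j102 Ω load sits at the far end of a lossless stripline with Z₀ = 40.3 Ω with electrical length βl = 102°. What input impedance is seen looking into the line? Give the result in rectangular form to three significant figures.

Z_in ≈ 7.35 − j1.34 Ω

tan(βl) = tan(102°) = -4.7
Z_in = Z_0·(Z_L + jZ_0·tanβl)/(Z_0 + jZ_L·tanβl)
     = 40.3·(82 − j87.6)/(520 − j386)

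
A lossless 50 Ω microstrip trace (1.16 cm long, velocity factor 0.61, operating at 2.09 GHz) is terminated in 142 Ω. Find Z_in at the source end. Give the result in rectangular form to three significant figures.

λ = v/f = 0.61·c / 2.09 GHz = 0.0876 m
βl = 2π·l/λ = 2π × 0.132 = 47.7°
tan(βl) = tan(47.7°) = 1.1
Z_in = Z_0·(Z_L + jZ_0·tanβl)/(Z_0 + jZ_L·tanβl)
     = 50·(142 + j54.9)/(50 + j156)

Z_in ≈ 29.2 − j36.2 Ω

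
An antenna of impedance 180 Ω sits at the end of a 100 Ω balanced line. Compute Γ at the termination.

Γ = (Z_L − Z_0)/(Z_L + Z_0) = (180 − 100)/(180 + 100) = 80/280

Γ = 0.286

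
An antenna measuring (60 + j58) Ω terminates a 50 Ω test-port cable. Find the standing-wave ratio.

VSWR ≈ 2.8

Γ = (Z_L − Z_0)/(Z_L + Z_0) = (10 + j58)/(110 + j58)
|Γ| = 58.9/124 = 0.473
VSWR = (1 + |Γ|)/(1 − |Γ|) = 1.47/0.527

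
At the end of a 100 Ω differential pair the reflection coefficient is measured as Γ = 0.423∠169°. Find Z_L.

Z_L = Z_0·(1 + Γ)/(1 − Γ) = 100·(0.585 + j0.0807)/(1.42 − j0.0807)

Z_L ≈ 40.9 + j8.03 Ω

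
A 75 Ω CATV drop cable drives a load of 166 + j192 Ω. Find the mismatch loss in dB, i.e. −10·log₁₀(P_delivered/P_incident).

Γ = (91 + j192)/(241 + j192), |Γ| = 0.69
|Γ|² = 0.475, so P_del/P_inc = 1 − |Γ|² = 0.525
ML = −10·log₁₀(1 − |Γ|²)

mismatch loss ≈ 2.8 dB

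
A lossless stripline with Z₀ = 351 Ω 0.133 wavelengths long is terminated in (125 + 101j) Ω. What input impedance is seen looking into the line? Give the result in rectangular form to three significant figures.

βl = 2π × 0.133 = 47.9°
tan(βl) = tan(47.9°) = 1.11
Z_in = Z_0·(Z_L + jZ_0·tanβl)/(Z_0 + jZ_L·tanβl)
     = 351·(125 + j489)/(239 + j138)

Z_in ≈ 448 + j459 Ω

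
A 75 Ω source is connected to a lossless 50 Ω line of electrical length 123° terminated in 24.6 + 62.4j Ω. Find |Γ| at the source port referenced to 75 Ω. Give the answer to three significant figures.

|Γ| ≈ 0.784

tan(βl) = -1.54
Z_in = Z_0·(Z_L + jZ_0·tanβl)/(Z_0 + jZ_L·tanβl) = 9.1 − j2.63 Ω
Γ_s = (Z_in − Z_s)/(Z_in + Z_s) = (-65.9 − j2.63)/(84.1 − j2.63), |Γ_s| = 0.784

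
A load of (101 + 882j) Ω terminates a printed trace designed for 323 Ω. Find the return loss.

RL ≈ 0.636 dB

Γ = (-222 + j882)/(424 + j882), |Γ| = 0.929
RL = −20·log₁₀|Γ| = −20·log₁₀(0.929)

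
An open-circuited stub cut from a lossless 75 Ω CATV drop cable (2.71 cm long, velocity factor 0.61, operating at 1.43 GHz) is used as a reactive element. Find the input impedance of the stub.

λ = v/f = 0.61·c / 1.43 GHz = 0.128 m
βl = 2π·l/λ = 2π × 0.212 = 76.2°
tan(βl) = 4.08
For an open-circuited stub, Z_in = −jZ_0·cot(βl) = −jZ_0/tan(βl)

Z_in ≈ −j18.4 Ω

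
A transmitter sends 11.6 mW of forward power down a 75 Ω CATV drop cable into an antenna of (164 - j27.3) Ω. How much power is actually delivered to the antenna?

|Γ| = |(89 − j27.3)/(239 − j27.3)| = 0.387
|Γ|² = 0.15
P_refl = |Γ|²·P_inc = 1.74 mW, P_del = (1 − |Γ|²)·P_inc = 9.86 mW

P_delivered ≈ 9.86 mW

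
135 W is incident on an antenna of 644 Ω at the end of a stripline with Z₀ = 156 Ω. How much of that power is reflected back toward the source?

Γ = (644 − 156)/(644 + 156) = 0.61
|Γ|² = 0.372
P_refl = |Γ|²·P_inc = 50.2 W, P_del = (1 − |Γ|²)·P_inc = 84.8 W

P_reflected ≈ 50.2 W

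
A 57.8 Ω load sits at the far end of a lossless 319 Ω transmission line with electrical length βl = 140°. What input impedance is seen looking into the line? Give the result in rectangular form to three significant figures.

Z_in ≈ 96.3 − j253 Ω

tan(βl) = tan(140°) = -0.839
Z_in = Z_0·(Z_L + jZ_0·tanβl)/(Z_0 + jZ_L·tanβl)
     = 319·(57.8 − j268)/(319 − j48.5)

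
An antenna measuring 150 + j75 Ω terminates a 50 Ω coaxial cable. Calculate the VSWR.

VSWR ≈ 3.82

Γ = (Z_L − Z_0)/(Z_L + Z_0) = (100 + j75)/(200 + j75)
|Γ| = 125/214 = 0.585
VSWR = (1 + |Γ|)/(1 − |Γ|) = 1.59/0.415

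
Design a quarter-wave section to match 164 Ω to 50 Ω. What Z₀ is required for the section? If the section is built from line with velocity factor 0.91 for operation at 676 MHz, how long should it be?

Z_qwt ≈ 90.6 Ω; length ≈ 10.1 cm

Z_qwt = √(Z_0·R_L) = √(50 × 164) = √8200
λ = 0.91·c/f = 0.404 m, so l = λ/4 = 0.101 m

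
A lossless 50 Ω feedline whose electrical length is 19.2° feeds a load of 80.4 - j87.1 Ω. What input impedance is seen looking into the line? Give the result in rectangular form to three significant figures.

Z_in ≈ 31.1 − j54.2 Ω

tan(βl) = tan(19.2°) = 0.348
Z_in = Z_0·(Z_L + jZ_0·tanβl)/(Z_0 + jZ_L·tanβl)
     = 50·(80.4 − j69.7)/(80.3 + j28)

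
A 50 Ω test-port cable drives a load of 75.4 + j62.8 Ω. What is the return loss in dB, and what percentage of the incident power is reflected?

Γ = (25.4 + j62.8)/(125.4 + j62.8), |Γ| = 0.483
RL = −20·log₁₀(0.483) = 6.32 dB
P_refl/P_inc = |Γ|² = 0.233

RL ≈ 6.32 dB; 23.3% of incident power reflected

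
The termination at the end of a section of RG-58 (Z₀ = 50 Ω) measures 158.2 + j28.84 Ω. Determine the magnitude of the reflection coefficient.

Γ = (Z_L − Z_0)/(Z_L + Z_0) = (108.2 + j28.84)/(208.2 + j28.84)
|Γ| = 112/210

|Γ| ≈ 0.533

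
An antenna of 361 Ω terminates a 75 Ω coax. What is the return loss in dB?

Γ = (361 − 75)/(361 + 75) = 0.656
RL = −20·log₁₀|Γ| = −20·log₁₀(0.656)

RL ≈ 3.66 dB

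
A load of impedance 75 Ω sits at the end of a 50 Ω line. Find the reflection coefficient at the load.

Γ = 0.2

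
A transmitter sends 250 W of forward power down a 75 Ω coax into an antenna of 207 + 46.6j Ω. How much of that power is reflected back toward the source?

P_reflected ≈ 60 W

|Γ| = |(132 + j46.6)/(282 + j46.6)| = 0.49
|Γ|² = 0.24
P_refl = |Γ|²·P_inc = 60 W, P_del = (1 − |Γ|²)·P_inc = 190 W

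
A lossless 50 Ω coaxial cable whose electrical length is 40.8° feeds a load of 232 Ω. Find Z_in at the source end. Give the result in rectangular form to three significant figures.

tan(βl) = tan(40.8°) = 0.863
Z_in = Z_0·(Z_L + jZ_0·tanβl)/(Z_0 + jZ_L·tanβl)
     = 50·(232 + j43.2)/(50 + j200)

Z_in ≈ 23.8 − j52 Ω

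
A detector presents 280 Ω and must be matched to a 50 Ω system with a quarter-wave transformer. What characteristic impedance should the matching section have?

Z_qwt ≈ 118 Ω

Z_qwt = √(Z_0·R_L) = √(50 × 280) = √14000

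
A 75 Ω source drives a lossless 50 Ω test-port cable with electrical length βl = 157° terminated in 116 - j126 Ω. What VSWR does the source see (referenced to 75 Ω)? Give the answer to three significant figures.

VSWR ≈ 3.68

tan(βl) = -0.424
Z_in = Z_0·(Z_L + jZ_0·tanβl)/(Z_0 + jZ_L·tanβl) = 140 + j128 Ω
Γ_s = (Z_in − Z_s)/(Z_in + Z_s) = (65.5 + j128)/(215 + j128), |Γ_s| = 0.573
VSWR = (1 + |Γ_s|)/(1 − |Γ_s|)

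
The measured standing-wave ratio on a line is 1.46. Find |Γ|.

|Γ| ≈ 0.187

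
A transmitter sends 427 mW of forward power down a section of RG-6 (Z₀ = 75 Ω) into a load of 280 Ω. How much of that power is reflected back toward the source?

Γ = (280 − 75)/(280 + 75) = 0.577
|Γ|² = 0.333
P_refl = |Γ|²·P_inc = 142 mW, P_del = (1 − |Γ|²)·P_inc = 285 mW

P_reflected ≈ 142 mW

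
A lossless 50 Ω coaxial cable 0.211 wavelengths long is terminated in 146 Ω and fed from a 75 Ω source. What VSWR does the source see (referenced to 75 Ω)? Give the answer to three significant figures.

VSWR ≈ 4.25

βl = 2π × 0.211 = 76°
tan(βl) = 4
Z_in = Z_0·(Z_L + jZ_0·tanβl)/(Z_0 + jZ_L·tanβl) = 18.1 − j11 Ω
Γ_s = (Z_in − Z_s)/(Z_in + Z_s) = (-56.9 − j11)/(93.1 − j11), |Γ_s| = 0.619
VSWR = (1 + |Γ_s|)/(1 − |Γ_s|)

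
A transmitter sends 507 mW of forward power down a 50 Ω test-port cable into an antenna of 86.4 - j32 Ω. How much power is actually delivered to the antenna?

|Γ| = |(36.4 − j32)/(136.4 − j32)| = 0.346
|Γ|² = 0.12
P_refl = |Γ|²·P_inc = 60.7 mW, P_del = (1 − |Γ|²)·P_inc = 446 mW

P_delivered ≈ 446 mW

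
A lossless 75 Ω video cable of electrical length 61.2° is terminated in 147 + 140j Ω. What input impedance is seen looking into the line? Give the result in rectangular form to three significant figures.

Z_in ≈ 34.3 − j64.3 Ω

tan(βl) = tan(61.2°) = 1.82
Z_in = Z_0·(Z_L + jZ_0·tanβl)/(Z_0 + jZ_L·tanβl)
     = 75·(147 + j276)/(-180 + j267)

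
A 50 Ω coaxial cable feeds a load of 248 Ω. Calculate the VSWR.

Γ = (248 − 50)/(248 + 50) = 0.664
VSWR = (1 + 0.664)/(1 − 0.664)

VSWR ≈ 4.96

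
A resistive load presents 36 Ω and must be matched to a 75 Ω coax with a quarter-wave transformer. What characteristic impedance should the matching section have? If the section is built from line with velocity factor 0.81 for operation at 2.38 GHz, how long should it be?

Z_qwt = √(Z_0·R_L) = √(75 × 36) = √2700
λ = 0.81·c/f = 0.102 m, so l = λ/4 = 0.0255 m

Z_qwt ≈ 52 Ω; length ≈ 2.55 cm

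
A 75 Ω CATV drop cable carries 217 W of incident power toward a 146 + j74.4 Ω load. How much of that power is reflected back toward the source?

P_reflected ≈ 42.2 W

|Γ| = |(71 + j74.4)/(221 + j74.4)| = 0.441
|Γ|² = 0.195
P_refl = |Γ|²·P_inc = 42.2 W, P_del = (1 − |Γ|²)·P_inc = 175 W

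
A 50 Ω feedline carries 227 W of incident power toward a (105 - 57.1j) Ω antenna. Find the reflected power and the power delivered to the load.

P_reflected ≈ 52.3 W; P_delivered ≈ 175 W

|Γ| = |(55 − j57.1)/(155 − j57.1)| = 0.48
|Γ|² = 0.23
P_refl = |Γ|²·P_inc = 52.3 W, P_del = (1 − |Γ|²)·P_inc = 175 W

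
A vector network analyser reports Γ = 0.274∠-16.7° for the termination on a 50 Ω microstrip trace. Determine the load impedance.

Z_L ≈ 84.1 − j14.3 Ω

Z_L = Z_0·(1 + Γ)/(1 − Γ) = 50·(1.26 − j0.0787)/(0.738 + j0.0787)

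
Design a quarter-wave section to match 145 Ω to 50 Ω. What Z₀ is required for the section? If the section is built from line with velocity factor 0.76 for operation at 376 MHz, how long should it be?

Z_qwt ≈ 85.1 Ω; length ≈ 15.2 cm

Z_qwt = √(Z_0·R_L) = √(50 × 145) = √7250
λ = 0.76·c/f = 0.606 m, so l = λ/4 = 0.152 m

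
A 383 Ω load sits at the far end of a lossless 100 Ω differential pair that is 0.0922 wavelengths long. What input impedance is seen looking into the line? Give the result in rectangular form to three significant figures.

Z_in ≈ 75.1 − j123 Ω

βl = 2π × 0.0922 = 33.2°
tan(βl) = tan(33.2°) = 0.654
Z_in = Z_0·(Z_L + jZ_0·tanβl)/(Z_0 + jZ_L·tanβl)
     = 100·(383 + j65.4)/(100 + j251)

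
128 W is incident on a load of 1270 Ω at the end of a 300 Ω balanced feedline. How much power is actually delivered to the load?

P_delivered ≈ 79.1 W

Γ = (1270 − 300)/(1270 + 300) = 0.618
|Γ|² = 0.382
P_refl = |Γ|²·P_inc = 48.9 W, P_del = (1 − |Γ|²)·P_inc = 79.1 W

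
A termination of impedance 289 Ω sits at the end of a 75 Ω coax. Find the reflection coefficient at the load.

Γ = 0.588

Γ = (Z_L − Z_0)/(Z_L + Z_0) = (289 − 75)/(289 + 75) = 214/364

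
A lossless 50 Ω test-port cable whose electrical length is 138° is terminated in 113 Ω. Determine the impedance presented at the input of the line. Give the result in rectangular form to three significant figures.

tan(βl) = tan(138°) = -0.9
Z_in = Z_0·(Z_L + jZ_0·tanβl)/(Z_0 + jZ_L·tanβl)
     = 50·(113 − j45)/(50 − j102)

Z_in ≈ 39.8 + j36 Ω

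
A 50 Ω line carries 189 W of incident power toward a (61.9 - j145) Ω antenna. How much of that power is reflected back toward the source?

P_reflected ≈ 119 W

|Γ| = |(11.9 − j145)/(111.9 − j145)| = 0.794
|Γ|² = 0.631
P_refl = |Γ|²·P_inc = 119 W, P_del = (1 − |Γ|²)·P_inc = 69.7 W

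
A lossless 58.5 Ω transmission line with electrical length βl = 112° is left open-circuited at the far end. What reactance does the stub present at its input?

X_in ≈ 23.6 Ω (inductive)

tan(βl) = -2.48
For an open-circuited stub, Z_in = −jZ_0·cot(βl) = −jZ_0/tan(βl)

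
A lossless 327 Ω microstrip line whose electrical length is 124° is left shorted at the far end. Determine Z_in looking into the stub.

tan(βl) = -1.48
For a shorted stub, Z_in = jZ_0·tan(βl)

Z_in ≈ −j485 Ω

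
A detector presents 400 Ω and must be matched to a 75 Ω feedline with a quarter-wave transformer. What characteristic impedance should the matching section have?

Z_qwt ≈ 173 Ω

Z_qwt = √(Z_0·R_L) = √(75 × 400) = √30000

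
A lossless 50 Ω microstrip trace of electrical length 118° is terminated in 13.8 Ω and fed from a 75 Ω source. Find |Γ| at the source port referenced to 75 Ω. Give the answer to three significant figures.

|Γ| ≈ 0.515

tan(βl) = -1.88
Z_in = Z_0·(Z_L + jZ_0·tanβl)/(Z_0 + jZ_L·tanβl) = 49.3 − j68.4 Ω
Γ_s = (Z_in − Z_s)/(Z_in + Z_s) = (-25.7 − j68.4)/(124 − j68.4), |Γ_s| = 0.515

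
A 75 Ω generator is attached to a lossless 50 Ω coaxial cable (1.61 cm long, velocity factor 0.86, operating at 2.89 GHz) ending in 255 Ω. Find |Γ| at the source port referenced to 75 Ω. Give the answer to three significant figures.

λ = v/f = 0.86·c / 2.89 GHz = 0.0893 m
βl = 2π·l/λ = 2π × 0.18 = 64.9°
tan(βl) = 2.14
Z_in = Z_0·(Z_L + jZ_0·tanβl)/(Z_0 + jZ_L·tanβl) = 11.9 − j22.3 Ω
Γ_s = (Z_in − Z_s)/(Z_in + Z_s) = (-63.1 − j22.3)/(86.9 − j22.3), |Γ_s| = 0.747

|Γ| ≈ 0.747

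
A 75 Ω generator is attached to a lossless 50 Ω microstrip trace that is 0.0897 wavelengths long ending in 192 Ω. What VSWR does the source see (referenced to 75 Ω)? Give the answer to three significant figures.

βl = 2π × 0.0897 = 32.3°
tan(βl) = 0.632
Z_in = Z_0·(Z_L + jZ_0·tanβl)/(Z_0 + jZ_L·tanβl) = 39 − j63 Ω
Γ_s = (Z_in − Z_s)/(Z_in + Z_s) = (-36 − j63)/(114 − j63), |Γ_s| = 0.557
VSWR = (1 + |Γ_s|)/(1 − |Γ_s|)

VSWR ≈ 3.52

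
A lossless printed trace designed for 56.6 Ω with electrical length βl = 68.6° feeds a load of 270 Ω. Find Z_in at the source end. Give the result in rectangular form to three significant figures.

Z_in ≈ 13.6 − j21.1 Ω

tan(βl) = tan(68.6°) = 2.55
Z_in = Z_0·(Z_L + jZ_0·tanβl)/(Z_0 + jZ_L·tanβl)
     = 56.6·(270 + j144)/(56.6 + j689)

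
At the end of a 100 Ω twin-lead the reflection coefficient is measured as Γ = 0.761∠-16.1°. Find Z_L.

Z_L = Z_0·(1 + Γ)/(1 − Γ) = 100·(1.73 − j0.211)/(0.269 + j0.211)

Z_L ≈ 360 − j361 Ω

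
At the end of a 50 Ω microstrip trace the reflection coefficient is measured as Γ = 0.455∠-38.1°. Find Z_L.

Z_L = Z_0·(1 + Γ)/(1 − Γ) = 50·(1.36 − j0.281)/(0.642 + j0.281)

Z_L ≈ 80.8 − j57.2 Ω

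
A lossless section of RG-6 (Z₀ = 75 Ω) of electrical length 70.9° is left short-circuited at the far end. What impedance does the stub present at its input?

tan(βl) = 2.89
For a short-circuited stub, Z_in = jZ_0·tan(βl)

Z_in ≈ +j217 Ω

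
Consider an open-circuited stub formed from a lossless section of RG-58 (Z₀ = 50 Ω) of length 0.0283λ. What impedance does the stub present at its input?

Z_in ≈ −j278 Ω

βl = 2π × 0.0283 = 10.2°
tan(βl) = 0.18
For an open-circuited stub, Z_in = −jZ_0·cot(βl) = −jZ_0/tan(βl)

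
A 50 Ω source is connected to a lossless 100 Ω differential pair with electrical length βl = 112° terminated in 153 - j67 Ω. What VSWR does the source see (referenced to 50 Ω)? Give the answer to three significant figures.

tan(βl) = -2.48
Z_in = Z_0·(Z_L + jZ_0·tanβl)/(Z_0 + jZ_L·tanβl) = 73.8 + j53.2 Ω
Γ_s = (Z_in − Z_s)/(Z_in + Z_s) = (23.8 + j53.2)/(124 + j53.2), |Γ_s| = 0.433
VSWR = (1 + |Γ_s|)/(1 − |Γ_s|)

VSWR ≈ 2.53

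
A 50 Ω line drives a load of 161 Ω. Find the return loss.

Γ = (161 − 50)/(161 + 50) = 0.526
RL = −20·log₁₀|Γ| = −20·log₁₀(0.526)

RL ≈ 5.58 dB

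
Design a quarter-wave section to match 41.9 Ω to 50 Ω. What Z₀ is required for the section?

Z_qwt = √(Z_0·R_L) = √(50 × 41.9) = √2095

Z_qwt ≈ 45.8 Ω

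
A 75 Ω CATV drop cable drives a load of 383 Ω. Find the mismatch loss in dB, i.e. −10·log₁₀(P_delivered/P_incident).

Γ = (383 − 75)/(383 + 75) = 0.672
|Γ|² = 0.452, so P_del/P_inc = 1 − |Γ|² = 0.548
ML = −10·log₁₀(1 − |Γ|²)

mismatch loss ≈ 2.61 dB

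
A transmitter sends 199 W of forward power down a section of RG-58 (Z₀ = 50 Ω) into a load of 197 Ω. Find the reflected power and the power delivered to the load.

P_reflected ≈ 70.5 W; P_delivered ≈ 129 W

Γ = (197 − 50)/(197 + 50) = 0.595
|Γ|² = 0.354
P_refl = |Γ|²·P_inc = 70.5 W, P_del = (1 − |Γ|²)·P_inc = 129 W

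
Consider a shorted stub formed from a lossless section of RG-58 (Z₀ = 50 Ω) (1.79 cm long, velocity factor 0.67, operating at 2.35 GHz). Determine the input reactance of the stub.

X_in ≈ 191 Ω (inductive)

λ = v/f = 0.67·c / 2.35 GHz = 0.0855 m
βl = 2π·l/λ = 2π × 0.209 = 75.3°
tan(βl) = 3.82
For a shorted stub, Z_in = jZ_0·tan(βl)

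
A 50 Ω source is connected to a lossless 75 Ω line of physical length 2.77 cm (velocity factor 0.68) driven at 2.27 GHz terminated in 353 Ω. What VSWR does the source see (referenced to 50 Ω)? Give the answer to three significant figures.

λ = v/f = 0.68·c / 2.27 GHz = 0.0899 m
βl = 2π·l/λ = 2π × 0.308 = 111°
tan(βl) = -2.61
Z_in = Z_0·(Z_L + jZ_0·tanβl)/(Z_0 + jZ_L·tanβl) = 18.2 + j27.3 Ω
Γ_s = (Z_in − Z_s)/(Z_in + Z_s) = (-31.8 + j27.3)/(68.2 + j27.3), |Γ_s| = 0.571
VSWR = (1 + |Γ_s|)/(1 − |Γ_s|)

VSWR ≈ 3.66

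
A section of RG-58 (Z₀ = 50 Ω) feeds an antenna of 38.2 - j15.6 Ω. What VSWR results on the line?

VSWR ≈ 1.56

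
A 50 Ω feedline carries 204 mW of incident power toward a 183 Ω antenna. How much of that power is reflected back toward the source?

P_reflected ≈ 66.5 mW

Γ = (183 − 50)/(183 + 50) = 0.571
|Γ|² = 0.326
P_refl = |Γ|²·P_inc = 66.5 mW, P_del = (1 − |Γ|²)·P_inc = 138 mW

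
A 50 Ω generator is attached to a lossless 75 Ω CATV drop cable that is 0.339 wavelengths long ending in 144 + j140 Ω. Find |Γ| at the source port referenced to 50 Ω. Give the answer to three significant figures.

|Γ| ≈ 0.495

βl = 2π × 0.339 = 122°
tan(βl) = -1.6
Z_in = Z_0·(Z_L + jZ_0·tanβl)/(Z_0 + jZ_L·tanβl) = 20.2 + j20.7 Ω
Γ_s = (Z_in − Z_s)/(Z_in + Z_s) = (-29.8 + j20.7)/(70.2 + j20.7), |Γ_s| = 0.495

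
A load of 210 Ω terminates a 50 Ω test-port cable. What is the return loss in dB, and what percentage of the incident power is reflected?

RL ≈ 4.22 dB; 37.9% of incident power reflected

Γ = (210 − 50)/(210 + 50) = 0.615
RL = −20·log₁₀(0.615) = 4.22 dB
P_refl/P_inc = |Γ|² = 0.379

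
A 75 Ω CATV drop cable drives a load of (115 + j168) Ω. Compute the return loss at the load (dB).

Γ = (40 + j168)/(190 + j168), |Γ| = 0.681
RL = −20·log₁₀|Γ| = −20·log₁₀(0.681)

RL ≈ 3.34 dB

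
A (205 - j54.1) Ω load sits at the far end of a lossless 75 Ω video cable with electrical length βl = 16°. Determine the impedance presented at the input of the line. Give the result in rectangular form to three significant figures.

Z_in ≈ 107 − j96.6 Ω

tan(βl) = tan(16°) = 0.287
Z_in = Z_0·(Z_L + jZ_0·tanβl)/(Z_0 + jZ_L·tanβl)
     = 75·(205 − j32.6)/(90.5 + j58.8)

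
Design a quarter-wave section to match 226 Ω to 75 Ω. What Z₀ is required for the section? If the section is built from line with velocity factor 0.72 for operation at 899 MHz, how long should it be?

Z_qwt ≈ 130 Ω; length ≈ 6.01 cm

Z_qwt = √(Z_0·R_L) = √(75 × 226) = √16950
λ = 0.72·c/f = 0.24 m, so l = λ/4 = 0.0601 m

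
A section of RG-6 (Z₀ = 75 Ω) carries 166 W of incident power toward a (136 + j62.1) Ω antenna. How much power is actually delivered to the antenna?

|Γ| = |(61 + j62.1)/(211 + j62.1)| = 0.396
|Γ|² = 0.157
P_refl = |Γ|²·P_inc = 26 W, P_del = (1 − |Γ|²)·P_inc = 140 W

P_delivered ≈ 140 W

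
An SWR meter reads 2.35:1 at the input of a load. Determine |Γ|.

|Γ| ≈ 0.403

|Γ| = (S − 1)/(S + 1) = (2.35 − 1)/(2.35 + 1) = 1.35/3.35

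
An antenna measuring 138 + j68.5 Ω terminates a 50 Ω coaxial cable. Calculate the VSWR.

VSWR ≈ 3.52

Γ = (Z_L − Z_0)/(Z_L + Z_0) = (88 + j68.5)/(188 + j68.5)
|Γ| = 112/200 = 0.557
VSWR = (1 + |Γ|)/(1 − |Γ|) = 1.56/0.443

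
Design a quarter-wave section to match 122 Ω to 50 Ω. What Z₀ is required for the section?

Z_qwt = √(Z_0·R_L) = √(50 × 122) = √6100

Z_qwt ≈ 78.1 Ω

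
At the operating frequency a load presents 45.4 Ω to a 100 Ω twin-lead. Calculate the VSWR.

VSWR ≈ 2.2

Γ = (45.4 − 100)/(45.4 + 100) = -0.376
VSWR = (1 + 0.376)/(1 − 0.376)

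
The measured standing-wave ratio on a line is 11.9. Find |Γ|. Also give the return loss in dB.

|Γ| ≈ 0.845; return loss ≈ 1.46 dB

|Γ| = (S − 1)/(S + 1) = (11.9 − 1)/(11.9 + 1) = 10.9/12.9
RL = −20·log₁₀|Γ| = −20·log₁₀(0.845)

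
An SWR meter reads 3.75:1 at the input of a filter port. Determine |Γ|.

|Γ| = (S − 1)/(S + 1) = (3.75 − 1)/(3.75 + 1) = 2.75/4.75

|Γ| ≈ 0.579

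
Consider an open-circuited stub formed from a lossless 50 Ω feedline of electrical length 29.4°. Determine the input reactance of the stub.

tan(βl) = 0.563
For an open-circuited stub, Z_in = −jZ_0·cot(βl) = −jZ_0/tan(βl)

X_in ≈ -88.7 Ω (capacitive)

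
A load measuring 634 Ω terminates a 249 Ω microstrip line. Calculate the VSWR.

VSWR ≈ 2.55

For a purely resistive load, VSWR = R_L/Z_0 or Z_0/R_L (whichever > 1) = 634/249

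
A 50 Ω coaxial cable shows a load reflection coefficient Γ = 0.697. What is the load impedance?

Z_L = Z_0·(1 + Γ)/(1 − Γ) = 50·(1.7)/(0.303)

Z_L ≈ 280 Ω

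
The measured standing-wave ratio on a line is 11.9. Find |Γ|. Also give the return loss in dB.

|Γ| ≈ 0.845; return loss ≈ 1.46 dB

|Γ| = (S − 1)/(S + 1) = (11.9 − 1)/(11.9 + 1) = 10.9/12.9
RL = −20·log₁₀|Γ| = −20·log₁₀(0.845)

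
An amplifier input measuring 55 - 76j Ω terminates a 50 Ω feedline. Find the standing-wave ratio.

VSWR ≈ 3.85

Γ = (Z_L − Z_0)/(Z_L + Z_0) = (5 − j76)/(105 − j76)
|Γ| = 76.2/130 = 0.588
VSWR = (1 + |Γ|)/(1 − |Γ|) = 1.59/0.412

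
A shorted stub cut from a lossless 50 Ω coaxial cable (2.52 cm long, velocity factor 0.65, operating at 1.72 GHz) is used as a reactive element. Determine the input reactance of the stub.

λ = v/f = 0.65·c / 1.72 GHz = 0.113 m
βl = 2π·l/λ = 2π × 0.222 = 80°
tan(βl) = 5.68
For a shorted stub, Z_in = jZ_0·tan(βl)

X_in ≈ 284 Ω (inductive)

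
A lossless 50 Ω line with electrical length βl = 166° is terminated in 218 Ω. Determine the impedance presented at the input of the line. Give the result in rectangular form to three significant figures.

tan(βl) = tan(166°) = -0.249
Z_in = Z_0·(Z_L + jZ_0·tanβl)/(Z_0 + jZ_L·tanβl)
     = 50·(218 − j12.5)/(50 − j54.4)

Z_in ≈ 106 + j103 Ω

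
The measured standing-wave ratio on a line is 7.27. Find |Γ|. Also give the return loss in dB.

|Γ| ≈ 0.758; return loss ≈ 2.4 dB

|Γ| = (S − 1)/(S + 1) = (7.27 − 1)/(7.27 + 1) = 6.27/8.27
RL = −20·log₁₀|Γ| = −20·log₁₀(0.758)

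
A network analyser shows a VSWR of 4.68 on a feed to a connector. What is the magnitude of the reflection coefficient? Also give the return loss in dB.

|Γ| ≈ 0.648; return loss ≈ 3.77 dB

|Γ| = (S − 1)/(S + 1) = (4.68 − 1)/(4.68 + 1) = 3.68/5.68
RL = −20·log₁₀|Γ| = −20·log₁₀(0.648)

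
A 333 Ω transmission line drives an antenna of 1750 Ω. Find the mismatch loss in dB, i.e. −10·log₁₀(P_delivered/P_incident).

mismatch loss ≈ 2.7 dB

Γ = (1750 − 333)/(1750 + 333) = 0.68
|Γ|² = 0.463, so P_del/P_inc = 1 − |Γ|² = 0.537
ML = −10·log₁₀(1 − |Γ|²)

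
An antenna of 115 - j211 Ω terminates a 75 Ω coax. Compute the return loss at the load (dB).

Γ = (40 − j211)/(190 − j211), |Γ| = 0.756
RL = −20·log₁₀|Γ| = −20·log₁₀(0.756)

RL ≈ 2.43 dB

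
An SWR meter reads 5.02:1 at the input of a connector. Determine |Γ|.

|Γ| = (S − 1)/(S + 1) = (5.02 − 1)/(5.02 + 1) = 4.02/6.02

|Γ| ≈ 0.668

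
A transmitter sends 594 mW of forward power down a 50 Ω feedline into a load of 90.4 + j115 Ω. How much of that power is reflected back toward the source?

|Γ| = |(40.4 + j115)/(140.4 + j115)| = 0.672
|Γ|² = 0.451
P_refl = |Γ|²·P_inc = 268 mW, P_del = (1 − |Γ|²)·P_inc = 326 mW

P_reflected ≈ 268 mW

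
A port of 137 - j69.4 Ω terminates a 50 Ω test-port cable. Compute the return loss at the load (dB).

Γ = (87 − j69.4)/(187 − j69.4), |Γ| = 0.558
RL = −20·log₁₀|Γ| = −20·log₁₀(0.558)

RL ≈ 5.07 dB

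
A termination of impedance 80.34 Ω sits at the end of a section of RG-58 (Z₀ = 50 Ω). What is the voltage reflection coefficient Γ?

Γ = (Z_L − Z_0)/(Z_L + Z_0) = (80.34 − 50)/(80.34 + 50) = 30.34/130.3

Γ = 0.233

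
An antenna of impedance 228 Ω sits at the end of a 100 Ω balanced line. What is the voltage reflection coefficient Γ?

Γ = (Z_L − Z_0)/(Z_L + Z_0) = (228 − 100)/(228 + 100) = 128/328

Γ = 0.39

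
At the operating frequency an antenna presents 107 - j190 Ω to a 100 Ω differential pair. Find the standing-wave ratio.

Γ = (Z_L − Z_0)/(Z_L + Z_0) = (7 − j190)/(207 − j190)
|Γ| = 190/281 = 0.677
VSWR = (1 + |Γ|)/(1 − |Γ|) = 1.68/0.323

VSWR ≈ 5.19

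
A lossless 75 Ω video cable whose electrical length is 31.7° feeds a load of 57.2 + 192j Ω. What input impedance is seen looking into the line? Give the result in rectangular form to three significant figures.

Z_in ≈ 141 − j296 Ω

tan(βl) = tan(31.7°) = 0.618
Z_in = Z_0·(Z_L + jZ_0·tanβl)/(Z_0 + jZ_L·tanβl)
     = 75·(57.2 + j238)/(-43.6 + j35.3)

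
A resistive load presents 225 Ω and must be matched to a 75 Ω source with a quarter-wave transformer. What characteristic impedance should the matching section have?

Z_qwt = √(Z_0·R_L) = √(75 × 225) = √16880

Z_qwt ≈ 130 Ω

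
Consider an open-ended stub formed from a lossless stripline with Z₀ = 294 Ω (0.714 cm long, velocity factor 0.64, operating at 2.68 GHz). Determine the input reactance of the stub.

X_in ≈ -406 Ω (capacitive)

λ = v/f = 0.64·c / 2.68 GHz = 0.0716 m
βl = 2π·l/λ = 2π × 0.0997 = 35.9°
tan(βl) = 0.723
For an open-ended stub, Z_in = −jZ_0·cot(βl) = −jZ_0/tan(βl)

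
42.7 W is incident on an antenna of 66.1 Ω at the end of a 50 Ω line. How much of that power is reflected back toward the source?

Γ = (66.1 − 50)/(66.1 + 50) = 0.139
|Γ|² = 0.0192
P_refl = |Γ|²·P_inc = 0.821 W, P_del = (1 − |Γ|²)·P_inc = 41.9 W

P_reflected ≈ 0.821 W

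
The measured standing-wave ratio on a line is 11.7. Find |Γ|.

|Γ| = (S − 1)/(S + 1) = (11.7 − 1)/(11.7 + 1) = 10.7/12.7

|Γ| ≈ 0.843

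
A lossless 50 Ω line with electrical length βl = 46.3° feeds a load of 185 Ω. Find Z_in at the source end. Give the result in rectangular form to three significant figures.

tan(βl) = tan(46.3°) = 1.05
Z_in = Z_0·(Z_L + jZ_0·tanβl)/(Z_0 + jZ_L·tanβl)
     = 50·(185 + j52.3)/(50 + j194)

Z_in ≈ 24.2 − j41.5 Ω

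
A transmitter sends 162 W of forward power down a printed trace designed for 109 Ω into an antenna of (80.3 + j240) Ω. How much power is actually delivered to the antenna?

|Γ| = |(-28.7 + j240)/(189.3 + j240)| = 0.791
|Γ|² = 0.625
P_refl = |Γ|²·P_inc = 101 W, P_del = (1 − |Γ|²)·P_inc = 60.7 W

P_delivered ≈ 60.7 W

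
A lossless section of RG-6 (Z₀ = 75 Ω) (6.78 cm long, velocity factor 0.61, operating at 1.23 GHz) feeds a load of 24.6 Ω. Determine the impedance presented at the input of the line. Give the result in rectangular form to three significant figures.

λ = v/f = 0.61·c / 1.23 GHz = 0.149 m
βl = 2π·l/λ = 2π × 0.456 = 164°
tan(βl) = tan(164°) = -0.286
Z_in = Z_0·(Z_L + jZ_0·tanβl)/(Z_0 + jZ_L·tanβl)
     = 75·(24.6 − j21.4)/(75 − j7.03)

Z_in ≈ 26.4 − j19 Ω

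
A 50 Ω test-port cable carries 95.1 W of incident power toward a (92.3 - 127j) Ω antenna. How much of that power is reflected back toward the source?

|Γ| = |(42.3 − j127)/(142.3 − j127)| = 0.702
|Γ|² = 0.493
P_refl = |Γ|²·P_inc = 46.8 W, P_del = (1 − |Γ|²)·P_inc = 48.3 W

P_reflected ≈ 46.8 W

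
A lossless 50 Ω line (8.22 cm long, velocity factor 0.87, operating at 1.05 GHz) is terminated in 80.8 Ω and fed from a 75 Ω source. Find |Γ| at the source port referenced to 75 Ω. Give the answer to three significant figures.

|Γ| ≈ 0.372

λ = v/f = 0.87·c / 1.05 GHz = 0.249 m
βl = 2π·l/λ = 2π × 0.331 = 119°
tan(βl) = -1.8
Z_in = Z_0·(Z_L + jZ_0·tanβl)/(Z_0 + jZ_L·tanβl) = 36.2 + j15.3 Ω
Γ_s = (Z_in − Z_s)/(Z_in + Z_s) = (-38.8 + j15.3)/(111 + j15.3), |Γ_s| = 0.372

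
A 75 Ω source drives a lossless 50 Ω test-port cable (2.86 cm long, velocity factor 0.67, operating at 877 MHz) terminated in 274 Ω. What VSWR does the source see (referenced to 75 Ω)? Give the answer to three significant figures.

λ = v/f = 0.67·c / 877 MHz = 0.229 m
βl = 2π·l/λ = 2π × 0.125 = 44.9°
tan(βl) = 0.997
Z_in = Z_0·(Z_L + jZ_0·tanβl)/(Z_0 + jZ_L·tanβl) = 17.7 − j46.9 Ω
Γ_s = (Z_in − Z_s)/(Z_in + Z_s) = (-57.3 − j46.9)/(92.7 − j46.9), |Γ_s| = 0.713
VSWR = (1 + |Γ_s|)/(1 − |Γ_s|)

VSWR ≈ 5.96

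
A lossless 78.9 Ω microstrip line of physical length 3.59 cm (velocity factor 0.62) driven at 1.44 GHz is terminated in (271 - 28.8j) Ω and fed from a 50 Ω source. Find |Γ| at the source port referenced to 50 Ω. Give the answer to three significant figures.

λ = v/f = 0.62·c / 1.44 GHz = 0.129 m
βl = 2π·l/λ = 2π × 0.278 = 100°
tan(βl) = -5.64
Z_in = Z_0·(Z_L + jZ_0·tanβl)/(Z_0 + jZ_L·tanβl) = 23.6 + j15.3 Ω
Γ_s = (Z_in − Z_s)/(Z_in + Z_s) = (-26.4 + j15.3)/(73.6 + j15.3), |Γ_s| = 0.405

|Γ| ≈ 0.405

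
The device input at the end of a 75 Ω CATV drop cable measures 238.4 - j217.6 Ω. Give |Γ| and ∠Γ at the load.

Γ ≈ 0.713 ∠ -18.3°

Γ = (Z_L − Z_0)/(Z_L + Z_0) = (163.4 − j217.6)/(313.4 − j217.6)
|Γ| = 272/382 = 0.713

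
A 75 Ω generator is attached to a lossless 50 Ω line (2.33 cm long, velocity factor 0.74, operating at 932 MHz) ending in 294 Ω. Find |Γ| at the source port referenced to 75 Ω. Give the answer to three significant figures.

|Γ| ≈ 0.696

λ = v/f = 0.74·c / 932 MHz = 0.238 m
βl = 2π·l/λ = 2π × 0.0978 = 35.2°
tan(βl) = 0.706
Z_in = Z_0·(Z_L + jZ_0·tanβl)/(Z_0 + jZ_L·tanβl) = 24.2 − j65 Ω
Γ_s = (Z_in − Z_s)/(Z_in + Z_s) = (-50.8 − j65)/(99.2 − j65), |Γ_s| = 0.696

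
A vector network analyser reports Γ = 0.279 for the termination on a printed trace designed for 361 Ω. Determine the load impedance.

Z_L ≈ 640 Ω

Z_L = Z_0·(1 + Γ)/(1 − Γ) = 361·(1.28)/(0.721)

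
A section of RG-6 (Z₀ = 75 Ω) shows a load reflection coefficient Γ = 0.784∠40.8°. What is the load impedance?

Z_L ≈ 67.6 + j180 Ω

Z_L = Z_0·(1 + Γ)/(1 − Γ) = 75·(1.59 + j0.512)/(0.407 − j0.512)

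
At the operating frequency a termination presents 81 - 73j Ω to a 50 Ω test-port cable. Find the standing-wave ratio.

Γ = (Z_L − Z_0)/(Z_L + Z_0) = (31 − j73)/(131 − j73)
|Γ| = 79.3/150 = 0.529
VSWR = (1 + |Γ|)/(1 − |Γ|) = 1.53/0.471

VSWR ≈ 3.24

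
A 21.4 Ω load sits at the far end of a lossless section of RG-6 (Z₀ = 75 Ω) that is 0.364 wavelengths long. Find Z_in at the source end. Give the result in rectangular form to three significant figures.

Z_in ≈ 44.8 − j71.5 Ω

βl = 2π × 0.364 = 131°
tan(βl) = tan(131°) = -1.15
Z_in = Z_0·(Z_L + jZ_0·tanβl)/(Z_0 + jZ_L·tanβl)
     = 75·(21.4 − j86.2)/(75 − j24.6)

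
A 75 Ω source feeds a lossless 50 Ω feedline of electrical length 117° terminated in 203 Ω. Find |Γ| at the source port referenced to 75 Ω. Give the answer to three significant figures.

|Γ| ≈ 0.688

tan(βl) = -1.96
Z_in = Z_0·(Z_L + jZ_0·tanβl)/(Z_0 + jZ_L·tanβl) = 15.3 + j23.6 Ω
Γ_s = (Z_in − Z_s)/(Z_in + Z_s) = (-59.7 + j23.6)/(90.3 + j23.6), |Γ_s| = 0.688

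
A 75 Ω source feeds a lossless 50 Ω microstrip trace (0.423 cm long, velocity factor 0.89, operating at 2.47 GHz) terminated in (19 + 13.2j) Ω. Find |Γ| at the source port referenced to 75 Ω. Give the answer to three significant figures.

|Γ| ≈ 0.572

λ = v/f = 0.89·c / 2.47 GHz = 0.108 m
βl = 2π·l/λ = 2π × 0.0391 = 14.1°
tan(βl) = 0.251
Z_in = Z_0·(Z_L + jZ_0·tanβl)/(Z_0 + jZ_L·tanβl) = 22.9 + j25.2 Ω
Γ_s = (Z_in − Z_s)/(Z_in + Z_s) = (-52.1 + j25.2)/(97.9 + j25.2), |Γ_s| = 0.572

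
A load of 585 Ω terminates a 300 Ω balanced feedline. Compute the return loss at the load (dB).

RL ≈ 9.84 dB

Γ = (585 − 300)/(585 + 300) = 0.322
RL = −20·log₁₀|Γ| = −20·log₁₀(0.322)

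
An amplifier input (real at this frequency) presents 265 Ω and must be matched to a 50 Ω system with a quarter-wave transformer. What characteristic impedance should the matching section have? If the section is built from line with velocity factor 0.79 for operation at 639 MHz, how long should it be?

Z_qwt = √(Z_0·R_L) = √(50 × 265) = √13250
λ = 0.79·c/f = 0.371 m, so l = λ/4 = 0.0927 m

Z_qwt ≈ 115 Ω; length ≈ 9.27 cm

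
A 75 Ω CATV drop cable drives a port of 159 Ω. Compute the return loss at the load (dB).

RL ≈ 8.9 dB

Γ = (159 − 75)/(159 + 75) = 0.359
RL = −20·log₁₀|Γ| = −20·log₁₀(0.359)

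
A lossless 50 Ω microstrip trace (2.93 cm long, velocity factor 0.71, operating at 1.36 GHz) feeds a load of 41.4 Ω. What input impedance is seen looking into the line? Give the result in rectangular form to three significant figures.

Z_in ≈ 56.5 + j7.63 Ω

λ = v/f = 0.71·c / 1.36 GHz = 0.157 m
βl = 2π·l/λ = 2π × 0.187 = 67.3°
tan(βl) = tan(67.3°) = 2.4
Z_in = Z_0·(Z_L + jZ_0·tanβl)/(Z_0 + jZ_L·tanβl)
     = 50·(41.4 + j120)/(50 + j99.2)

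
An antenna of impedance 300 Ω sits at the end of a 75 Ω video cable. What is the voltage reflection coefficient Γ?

Γ = (Z_L − Z_0)/(Z_L + Z_0) = (300 − 75)/(300 + 75) = 225/375

Γ = 0.6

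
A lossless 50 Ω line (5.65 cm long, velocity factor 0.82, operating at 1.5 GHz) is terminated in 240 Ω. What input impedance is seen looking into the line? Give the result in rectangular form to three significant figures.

λ = v/f = 0.82·c / 1.5 GHz = 0.164 m
βl = 2π·l/λ = 2π × 0.345 = 124°
tan(βl) = tan(124°) = -1.48
Z_in = Z_0·(Z_L + jZ_0·tanβl)/(Z_0 + jZ_L·tanβl)
     = 50·(240 − j74.1)/(50 − j355)

Z_in ≈ 14.9 + j31.7 Ω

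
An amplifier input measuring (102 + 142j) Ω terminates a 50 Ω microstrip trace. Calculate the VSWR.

Γ = (Z_L − Z_0)/(Z_L + Z_0) = (52 + j142)/(152 + j142)
|Γ| = 151/208 = 0.727
VSWR = (1 + |Γ|)/(1 − |Γ|) = 1.73/0.273

VSWR ≈ 6.33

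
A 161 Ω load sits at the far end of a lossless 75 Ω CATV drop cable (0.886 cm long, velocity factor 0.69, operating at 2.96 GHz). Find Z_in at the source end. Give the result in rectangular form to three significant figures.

λ = v/f = 0.69·c / 2.96 GHz = 0.0699 m
βl = 2π·l/λ = 2π × 0.127 = 45.6°
tan(βl) = tan(45.6°) = 1.02
Z_in = Z_0·(Z_L + jZ_0·tanβl)/(Z_0 + jZ_L·tanβl)
     = 75·(161 + j76.6)/(75 + j164)

Z_in ≈ 56.6 − j47.6 Ω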